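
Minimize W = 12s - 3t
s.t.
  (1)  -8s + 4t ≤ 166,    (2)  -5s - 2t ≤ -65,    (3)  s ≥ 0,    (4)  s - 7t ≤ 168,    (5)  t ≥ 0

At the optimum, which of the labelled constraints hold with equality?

Extreme points and W = 12s - 3t:
  (0, 83/2) → W = -249/2
  (0, 65/2) → W = -195/2
  (13, 0) → W = 156
  (168, 0) → W = 2016
The feasible region is unbounded (it extends along (7, 1), (1, 2)), but W strictly increases along every unbounded feasible direction, so there is no improving ray and the minimum is attained at a vertex.

The minimum is at (0, 83/2). Substituting into each constraint, equality holds for (1) and (3); the remaining constraints have slack.

(1) and (3)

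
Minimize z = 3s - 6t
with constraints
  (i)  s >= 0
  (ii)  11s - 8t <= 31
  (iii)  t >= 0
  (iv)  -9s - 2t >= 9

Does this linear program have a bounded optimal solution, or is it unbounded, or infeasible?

The boundaries s = 0 and t = 0 meet at (0, 0), but that point violates -9s - 2t ≥ 9. Every candidate vertex is excluded by some other constraint, so the feasible region is empty.

infeasible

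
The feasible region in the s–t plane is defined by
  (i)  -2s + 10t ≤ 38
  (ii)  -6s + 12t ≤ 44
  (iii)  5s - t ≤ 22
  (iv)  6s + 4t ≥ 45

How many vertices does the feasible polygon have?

Intersecting each pair of boundary lines and keeping only the points that satisfy every inequality leaves:
  (43/8, 39/8)
  (149/34, 159/34)
  (133/26, 93/26)

3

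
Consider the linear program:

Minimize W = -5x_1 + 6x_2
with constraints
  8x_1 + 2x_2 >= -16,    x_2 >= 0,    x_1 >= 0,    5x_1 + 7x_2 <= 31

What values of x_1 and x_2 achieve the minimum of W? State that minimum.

Corner points and W = -5x_1 + 6x_2:
  (0, 0) → W = 0
  (31/5, 0) → W = -31
  (0, 31/7) → W = 186/7

x_1 = 31/5, x_2 = 0, minimum W = -31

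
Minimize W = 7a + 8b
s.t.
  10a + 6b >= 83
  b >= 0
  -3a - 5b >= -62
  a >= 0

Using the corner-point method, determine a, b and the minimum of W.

Feasible corners and W = 7a + 8b:
  (83/10, 0) → W = 581/10
  (43/32, 371/32) → W = 3269/32
  (62/3, 0) → W = 434/3

At the optimal vertex, 10a + 6b = 83 and b = 0.
Solving simultaneously gives a = 83/10, b = 0.

a = 83/10, b = 0, minimum W = 581/10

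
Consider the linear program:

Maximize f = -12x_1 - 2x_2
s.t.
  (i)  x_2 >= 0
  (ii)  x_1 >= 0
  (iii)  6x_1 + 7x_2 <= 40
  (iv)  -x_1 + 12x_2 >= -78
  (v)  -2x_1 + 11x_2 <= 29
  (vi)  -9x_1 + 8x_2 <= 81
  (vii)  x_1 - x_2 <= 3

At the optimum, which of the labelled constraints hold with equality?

Feasible corners and f = -12x_1 - 2x_2:
  (0, 0) → f = 0
  (3, 0) → f = -36
  (0, 29/11) → f = -58/11
  (237/80, 127/40) → f = -419/10
  (61/13, 22/13) → f = -776/13

The maximum is at (0, 0). Substituting into each constraint, equality holds for (i) and (ii); the remaining constraints have slack.

(i) and (ii)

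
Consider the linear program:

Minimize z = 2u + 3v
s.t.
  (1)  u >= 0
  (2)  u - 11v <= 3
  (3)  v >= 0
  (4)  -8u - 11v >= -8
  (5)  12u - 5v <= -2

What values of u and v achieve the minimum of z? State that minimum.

Vertices and z = 2u + 3v:
  (0, 8/11) → z = 24/11
  (0, 2/5) → z = 6/5
  (9/86, 28/43) → z = 93/43

The binding constraints are u = 0 and 12u - 5v = -2.
Solving simultaneously gives u = 0, v = 2/5.

u = 0, v = 2/5, minimum z = 6/5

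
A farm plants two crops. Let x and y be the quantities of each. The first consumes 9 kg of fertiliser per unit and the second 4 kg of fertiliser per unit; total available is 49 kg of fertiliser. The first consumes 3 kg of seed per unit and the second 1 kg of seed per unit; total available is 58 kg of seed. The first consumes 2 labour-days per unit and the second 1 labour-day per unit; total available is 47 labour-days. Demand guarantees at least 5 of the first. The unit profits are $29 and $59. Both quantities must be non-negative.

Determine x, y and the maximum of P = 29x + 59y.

x = 5, y = 1, maximum P = 204

The binding constraints are 9x + 4y = 49 and x = 5.
Solving simultaneously gives x = 5, y = 1.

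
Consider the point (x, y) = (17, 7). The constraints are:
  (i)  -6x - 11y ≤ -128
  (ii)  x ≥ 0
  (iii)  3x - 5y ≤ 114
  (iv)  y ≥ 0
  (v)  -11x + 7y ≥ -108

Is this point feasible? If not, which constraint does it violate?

not feasible — violates (v)

Constraint (v): -11x + 7y = -138, which is not ≥ -108. All other constraints are satisfied.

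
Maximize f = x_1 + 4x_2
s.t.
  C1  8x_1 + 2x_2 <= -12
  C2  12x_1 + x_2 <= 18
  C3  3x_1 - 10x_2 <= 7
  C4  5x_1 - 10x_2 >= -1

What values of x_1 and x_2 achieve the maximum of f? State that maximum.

x_1 = -61/45, x_2 = -26/45, maximum f = -11/3

Vertices and f = x_1 + 4x_2:
  (-53/43, -46/43) → f = -237/43
  (-61/45, -26/45) → f = -11/3
  (-4, -19/10) → f = -58/5

The binding constraints are 8x_1 + 2x_2 = -12 and 5x_1 - 10x_2 = -1.
Solving simultaneously gives x_1 = -61/45, x_2 = -26/45.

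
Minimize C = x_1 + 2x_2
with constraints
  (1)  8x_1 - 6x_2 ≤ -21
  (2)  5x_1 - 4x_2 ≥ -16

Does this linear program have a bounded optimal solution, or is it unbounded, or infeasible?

From the feasible point (6, 23/2), moving in the direction (-6, -8) keeps every constraint satisfied while C decreases without bound.

unbounded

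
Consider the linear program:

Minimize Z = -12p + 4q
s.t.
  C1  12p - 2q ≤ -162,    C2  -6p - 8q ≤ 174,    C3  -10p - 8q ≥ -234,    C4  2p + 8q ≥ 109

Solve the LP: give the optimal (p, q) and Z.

p = -539/50, q = 408/25, minimum Z = 4866/25

Corner points and Z = -12p + 4q:
  (-207/29, 1107/29) → Z = 6912/29
  (-539/50, 408/25) → Z = 4866/25
  (-283/4, 501/16) → Z = 3897/4
The feasible region is unbounded (it extends along (-4, 3), (-4, 5)), but Z strictly increases along every unbounded feasible direction, so there is no improving ray and the minimum is attained at a vertex.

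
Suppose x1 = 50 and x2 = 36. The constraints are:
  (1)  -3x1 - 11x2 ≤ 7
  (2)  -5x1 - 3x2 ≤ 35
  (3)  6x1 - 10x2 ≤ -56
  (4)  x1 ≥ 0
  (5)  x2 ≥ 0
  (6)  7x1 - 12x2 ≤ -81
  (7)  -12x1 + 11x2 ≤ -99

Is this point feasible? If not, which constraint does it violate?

(1): -546 ≤ 7 ✓
(2): -358 ≤ 35 ✓
(3): -60 ≤ -56 ✓
(4): 50 ≥ 0 ✓
(5): 36 ≥ 0 ✓
(6): -82 ≤ -81 ✓
(7): -204 ≤ -99 ✓

feasible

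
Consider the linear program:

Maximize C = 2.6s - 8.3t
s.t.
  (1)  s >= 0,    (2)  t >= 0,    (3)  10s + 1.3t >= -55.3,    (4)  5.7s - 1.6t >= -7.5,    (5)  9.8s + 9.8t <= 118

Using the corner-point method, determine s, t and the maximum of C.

s = 590/49, t = 0, maximum C = 1534/49

Extreme points and C = 2.6s - 8.3t:
  (0, 0) → C = 0
  (0, 75/16) → C = -1245/32
  (590/49, 0) → C = 1534/49
  (5765/3577, 37305/3577) → C = -589285/7154

At the optimal vertex, t = 0 and 9.8s + 9.8t = 118.
Solving simultaneously gives s = 590/49, t = 0.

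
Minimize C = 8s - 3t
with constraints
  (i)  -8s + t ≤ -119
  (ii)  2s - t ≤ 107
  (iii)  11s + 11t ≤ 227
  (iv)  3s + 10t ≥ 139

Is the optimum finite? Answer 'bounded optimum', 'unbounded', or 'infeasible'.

infeasible

The boundaries -8s + t = -119 and 2s - t = 107 meet at (2, -103), but that point violates 3s + 10t ≥ 139. Every candidate vertex is excluded by some other constraint, so the feasible region is empty.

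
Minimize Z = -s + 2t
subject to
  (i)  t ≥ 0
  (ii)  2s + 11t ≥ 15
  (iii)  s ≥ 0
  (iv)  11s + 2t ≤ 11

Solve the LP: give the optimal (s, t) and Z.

s = 7/9, t = 11/9, minimum Z = 5/3

Extreme points and Z = -s + 2t:
  (0, 15/11) → Z = 30/11
  (7/9, 11/9) → Z = 5/3
  (0, 11/2) → Z = 11

The binding constraints are 2s + 11t = 15 and 11s + 2t = 11.
Solving simultaneously gives s = 7/9, t = 11/9.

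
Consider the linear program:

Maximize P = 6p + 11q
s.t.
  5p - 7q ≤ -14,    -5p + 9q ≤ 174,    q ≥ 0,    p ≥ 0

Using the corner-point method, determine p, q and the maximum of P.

p = 546/5, q = 80, maximum P = 7676/5

Vertices and P = 6p + 11q:
  (546/5, 80) → P = 7676/5
  (0, 2) → P = 22
  (0, 58/3) → P = 638/3

The optimum lies where 5p - 7q = -14 and -5p + 9q = 174.
Solving simultaneously gives p = 546/5, q = 80.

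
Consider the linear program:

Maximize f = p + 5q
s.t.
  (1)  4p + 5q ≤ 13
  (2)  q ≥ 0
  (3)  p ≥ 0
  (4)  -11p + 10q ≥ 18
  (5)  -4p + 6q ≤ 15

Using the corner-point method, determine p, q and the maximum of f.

p = 3/44, q = 28/11, maximum f = 563/44

Corner points and f = p + 5q:
  (8/19, 43/19) → f = 223/19
  (3/44, 28/11) → f = 563/44
  (0, 9/5) → f = 9
  (0, 5/2) → f = 25/2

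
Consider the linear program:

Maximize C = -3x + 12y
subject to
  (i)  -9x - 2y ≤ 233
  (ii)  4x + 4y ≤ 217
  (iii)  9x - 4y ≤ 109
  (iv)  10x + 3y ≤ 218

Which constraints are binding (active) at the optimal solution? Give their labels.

(i) and (ii)

Extreme points and C = -3x + 12y:
  (-683/14, 2885/28) → C = 19359/14
  (-119/9, -57) → C = -1933/3
  (221/28, 649/14) → C = 14913/28
  (1199/67, 872/67) → C = 6867/67

The maximum is at (-683/14, 2885/28). Substituting into each constraint, equality holds for (i) and (ii); the remaining constraints have slack.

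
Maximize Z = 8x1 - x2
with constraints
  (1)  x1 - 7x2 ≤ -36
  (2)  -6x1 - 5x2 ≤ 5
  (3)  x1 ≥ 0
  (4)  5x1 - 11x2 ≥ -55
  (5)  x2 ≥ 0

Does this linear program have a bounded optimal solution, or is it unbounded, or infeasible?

unbounded

From the feasible point (11/24, 125/24), moving in the direction (7, 1) keeps every constraint satisfied while Z increases without bound.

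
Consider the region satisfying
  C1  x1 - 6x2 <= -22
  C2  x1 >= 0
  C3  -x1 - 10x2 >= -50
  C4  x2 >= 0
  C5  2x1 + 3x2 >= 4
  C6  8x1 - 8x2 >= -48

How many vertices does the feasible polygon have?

The feasible vertices (each the meet of two boundaries and inside every other half-plane) are:
  (0, 11/3)
  (5, 9/2)
  (0, 5)

3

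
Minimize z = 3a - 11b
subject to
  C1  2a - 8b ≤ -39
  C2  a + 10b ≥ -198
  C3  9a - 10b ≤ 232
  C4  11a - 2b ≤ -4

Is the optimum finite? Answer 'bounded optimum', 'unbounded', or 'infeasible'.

unbounded

From the feasible point (-141/2, -51/4), moving in the direction (-10, 1) keeps every constraint satisfied while z decreases without bound.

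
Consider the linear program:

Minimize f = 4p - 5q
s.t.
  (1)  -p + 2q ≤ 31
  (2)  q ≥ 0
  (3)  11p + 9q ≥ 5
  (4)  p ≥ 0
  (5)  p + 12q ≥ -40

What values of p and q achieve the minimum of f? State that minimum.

Vertices and f = 4p - 5q:
  (0, 31/2) → f = -155/2
  (5/11, 0) → f = 20/11
  (0, 5/9) → f = -25/9
The feasible region is unbounded (it extends along (2, 1), (1, 0)), but f strictly increases along every unbounded feasible direction, so there is no improving ray and the minimum is attained at a vertex.

The binding constraints are -p + 2q = 31 and p = 0.
Solving simultaneously gives p = 0, q = 31/2.

p = 0, q = 31/2, minimum f = -155/2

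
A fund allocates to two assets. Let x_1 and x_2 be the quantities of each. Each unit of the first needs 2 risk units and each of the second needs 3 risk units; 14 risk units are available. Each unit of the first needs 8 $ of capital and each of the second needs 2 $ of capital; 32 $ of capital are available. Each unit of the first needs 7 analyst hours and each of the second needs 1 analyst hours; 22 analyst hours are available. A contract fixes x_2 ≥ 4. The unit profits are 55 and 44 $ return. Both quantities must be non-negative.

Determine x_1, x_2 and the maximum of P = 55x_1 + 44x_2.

x_1 = 1, x_2 = 4, maximum P = 231

Corner points and P = 55x_1 + 44x_2:
  (0, 14/3) → P = 616/3
  (0, 4) → P = 176
  (1, 4) → P = 231

At the optimal vertex, 2x_1 + 3x_2 = 14 and x_2 = 4.
Solving simultaneously gives x_1 = 1, x_2 = 4.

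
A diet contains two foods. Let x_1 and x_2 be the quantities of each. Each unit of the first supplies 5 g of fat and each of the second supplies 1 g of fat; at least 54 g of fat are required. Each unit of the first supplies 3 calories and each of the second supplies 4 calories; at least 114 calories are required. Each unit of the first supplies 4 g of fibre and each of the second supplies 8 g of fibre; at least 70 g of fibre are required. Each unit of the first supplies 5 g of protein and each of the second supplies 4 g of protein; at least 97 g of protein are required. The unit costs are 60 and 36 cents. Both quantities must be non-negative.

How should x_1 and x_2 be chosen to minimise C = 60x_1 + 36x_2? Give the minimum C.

The feasible region is unbounded (it extends along (0, 1), (1, 0)), but C strictly increases along every unbounded feasible direction, so there is no improving ray and the minimum is attained at a vertex.

x_1 = 6, x_2 = 24, minimum C = 1224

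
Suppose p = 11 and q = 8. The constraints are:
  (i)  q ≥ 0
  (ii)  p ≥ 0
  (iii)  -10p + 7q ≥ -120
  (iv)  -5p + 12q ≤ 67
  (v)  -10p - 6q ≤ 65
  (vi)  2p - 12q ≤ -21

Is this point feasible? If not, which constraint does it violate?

(i): 8 ≥ 0 ✓
(ii): 11 ≥ 0 ✓
(iii): -54 ≥ -120 ✓
(iv): 41 ≤ 67 ✓
(v): -158 ≤ 65 ✓
(vi): -74 ≤ -21 ✓

feasible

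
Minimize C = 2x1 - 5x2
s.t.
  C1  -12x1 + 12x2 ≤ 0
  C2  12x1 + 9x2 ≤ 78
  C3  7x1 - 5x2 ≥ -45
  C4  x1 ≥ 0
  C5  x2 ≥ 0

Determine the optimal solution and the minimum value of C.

Extreme points and C = 2x1 - 5x2:
  (26/7, 26/7) → C = -78/7
  (0, 0) → C = 0
  (13/2, 0) → C = 13

The binding constraints are -12x1 + 12x2 = 0 and 12x1 + 9x2 = 78.
Solving simultaneously gives x1 = 26/7, x2 = 26/7.

x1 = 26/7, x2 = 26/7, minimum C = -78/7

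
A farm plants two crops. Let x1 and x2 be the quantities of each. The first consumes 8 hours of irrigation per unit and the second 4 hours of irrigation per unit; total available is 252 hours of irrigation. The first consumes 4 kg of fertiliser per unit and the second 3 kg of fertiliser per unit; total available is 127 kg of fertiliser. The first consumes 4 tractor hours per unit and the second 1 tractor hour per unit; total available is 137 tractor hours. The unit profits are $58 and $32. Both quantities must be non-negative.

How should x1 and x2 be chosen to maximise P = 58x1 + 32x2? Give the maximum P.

Feasible corners and P = 58x1 + 32x2:
  (0, 0) → P = 0
  (0, 127/3) → P = 4064/3
  (63/2, 0) → P = 1827
  (31, 1) → P = 1830

x1 = 31, x2 = 1, maximum P = 1830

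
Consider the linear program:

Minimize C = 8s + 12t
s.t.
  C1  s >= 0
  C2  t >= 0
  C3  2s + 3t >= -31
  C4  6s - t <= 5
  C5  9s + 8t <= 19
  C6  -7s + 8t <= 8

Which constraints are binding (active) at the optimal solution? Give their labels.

C1 and C2

Feasible corners and C = 8s + 12t:
  (0, 0) → C = 0
  (0, 1) → C = 12
  (5/6, 0) → C = 20/3
  (59/57, 23/19) → C = 1300/57
  (11/16, 205/128) → C = 791/32

The minimum is at (0, 0). Substituting into each constraint, equality holds for C1 and C2; the remaining constraints have slack.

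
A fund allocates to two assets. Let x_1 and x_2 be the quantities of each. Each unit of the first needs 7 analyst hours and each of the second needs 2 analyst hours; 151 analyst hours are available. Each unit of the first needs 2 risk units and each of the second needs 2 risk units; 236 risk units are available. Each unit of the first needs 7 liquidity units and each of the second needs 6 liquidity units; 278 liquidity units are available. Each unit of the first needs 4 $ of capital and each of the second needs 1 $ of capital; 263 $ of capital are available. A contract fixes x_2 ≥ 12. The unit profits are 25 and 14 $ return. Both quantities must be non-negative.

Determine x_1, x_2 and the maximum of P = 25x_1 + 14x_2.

x_1 = 25/2, x_2 = 127/4, maximum P = 757

Vertices and P = 25x_1 + 14x_2:
  (0, 139/3) → P = 1946/3
  (0, 12) → P = 168
  (25/2, 127/4) → P = 757
  (127/7, 12) → P = 4351/7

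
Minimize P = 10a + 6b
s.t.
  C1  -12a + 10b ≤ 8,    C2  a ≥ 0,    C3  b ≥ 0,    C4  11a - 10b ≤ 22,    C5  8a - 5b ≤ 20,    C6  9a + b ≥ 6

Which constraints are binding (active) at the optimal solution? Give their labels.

C3 and C6

Extreme points and P = 10a + 6b:
  (12, 76/5) → P = 1056/5
  (26/51, 24/17) → P = 692/51
  (2, 0) → P = 20
  (2/3, 0) → P = 20/3
  (18/5, 44/25) → P = 1164/25

The minimum is at (2/3, 0). Substituting into each constraint, equality holds for C3 and C6; the remaining constraints have slack.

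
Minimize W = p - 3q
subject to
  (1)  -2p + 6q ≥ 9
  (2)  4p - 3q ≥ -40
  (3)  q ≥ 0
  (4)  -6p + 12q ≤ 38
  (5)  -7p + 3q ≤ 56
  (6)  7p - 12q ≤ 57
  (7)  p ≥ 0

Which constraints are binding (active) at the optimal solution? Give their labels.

(4) and (6)

Extreme points and W = p - 3q:
  (25, 59/6) → W = -9/2
  (0, 3/2) → W = -9/2
  (95, 152/3) → W = -57
  (0, 19/6) → W = -19/2

The minimum is at (95, 152/3). Substituting into each constraint, equality holds for (4) and (6); the remaining constraints have slack.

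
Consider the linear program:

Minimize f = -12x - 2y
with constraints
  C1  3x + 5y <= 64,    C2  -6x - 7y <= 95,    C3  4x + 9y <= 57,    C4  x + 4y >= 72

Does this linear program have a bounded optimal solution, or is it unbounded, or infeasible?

infeasible

The boundaries 3x + 5y = 64 and -6x - 7y = 95 meet at (-923/9, 223/3), but that point violates 4x + 9y ≤ 57. Every candidate vertex is excluded by some other constraint, so the feasible region is empty.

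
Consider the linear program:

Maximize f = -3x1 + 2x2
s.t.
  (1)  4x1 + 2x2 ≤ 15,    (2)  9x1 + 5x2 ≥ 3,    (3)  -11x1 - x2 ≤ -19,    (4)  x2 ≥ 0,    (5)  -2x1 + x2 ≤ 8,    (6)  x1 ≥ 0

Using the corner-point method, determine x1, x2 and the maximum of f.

x1 = 23/18, x2 = 89/18, maximum f = 109/18

Corner points and f = -3x1 + 2x2:
  (23/18, 89/18) → f = 109/18
  (15/4, 0) → f = -45/4
  (19/11, 0) → f = -57/11

At the optimal vertex, 4x1 + 2x2 = 15 and -11x1 - x2 = -19.
Solving simultaneously gives x1 = 23/18, x2 = 89/18.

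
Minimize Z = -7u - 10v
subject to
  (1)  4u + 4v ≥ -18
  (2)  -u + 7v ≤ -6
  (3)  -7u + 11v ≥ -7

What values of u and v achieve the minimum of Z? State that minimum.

u = -17/38, v = -35/38, minimum Z = 469/38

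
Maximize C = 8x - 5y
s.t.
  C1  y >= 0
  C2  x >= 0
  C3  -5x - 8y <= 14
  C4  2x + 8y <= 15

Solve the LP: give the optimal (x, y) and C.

Vertices and C = 8x - 5y:
  (0, 0) → C = 0
  (15/2, 0) → C = 60
  (0, 15/8) → C = -75/8

The optimum lies where y = 0 and 2x + 8y = 15.
Solving simultaneously gives x = 15/2, y = 0.

x = 15/2, y = 0, maximum C = 60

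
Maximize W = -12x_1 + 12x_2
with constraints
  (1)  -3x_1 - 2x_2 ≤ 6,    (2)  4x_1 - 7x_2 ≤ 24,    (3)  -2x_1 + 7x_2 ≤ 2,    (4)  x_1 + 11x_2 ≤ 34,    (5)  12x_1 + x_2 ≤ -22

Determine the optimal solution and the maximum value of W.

x_1 = -46/25, x_2 = -6/25, maximum W = 96/5

Corner points and W = -12x_1 + 12x_2:
  (-46/25, -6/25) → W = 96/5
  (-38/21, -2/7) → W = 128/7
  (-78/43, -10/43) → W = 816/43

The optimum lies where -3x_1 - 2x_2 = 6 and -2x_1 + 7x_2 = 2.
Solving simultaneously gives x_1 = -46/25, x_2 = -6/25.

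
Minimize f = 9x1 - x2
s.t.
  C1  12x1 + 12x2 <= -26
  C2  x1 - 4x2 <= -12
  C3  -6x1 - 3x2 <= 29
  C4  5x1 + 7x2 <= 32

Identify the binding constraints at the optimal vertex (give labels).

Vertices and f = 9x1 - x2:
  (-62/15, 59/30) → f = -235/6
  (-15/2, 16/3) → f = -437/6
  (-152/27, 43/27) → f = -1411/27

The minimum is at (-15/2, 16/3). Substituting into each constraint, equality holds for C1 and C3; the remaining constraints have slack.

C1 and C3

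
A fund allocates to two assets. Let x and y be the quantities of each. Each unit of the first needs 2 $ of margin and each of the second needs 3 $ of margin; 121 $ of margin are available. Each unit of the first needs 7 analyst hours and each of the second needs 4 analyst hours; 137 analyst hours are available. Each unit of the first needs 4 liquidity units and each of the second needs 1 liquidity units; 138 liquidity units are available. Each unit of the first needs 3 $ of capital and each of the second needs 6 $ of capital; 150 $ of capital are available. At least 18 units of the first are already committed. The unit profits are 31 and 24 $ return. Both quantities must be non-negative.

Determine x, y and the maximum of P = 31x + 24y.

x = 18, y = 11/4, maximum P = 624

Extreme points and P = 31x + 24y:
  (137/7, 0) → P = 4247/7
  (18, 0) → P = 558
  (18, 11/4) → P = 624

The optimum lies where 7x + 4y = 137 and x = 18.
Solving simultaneously gives x = 18, y = 11/4.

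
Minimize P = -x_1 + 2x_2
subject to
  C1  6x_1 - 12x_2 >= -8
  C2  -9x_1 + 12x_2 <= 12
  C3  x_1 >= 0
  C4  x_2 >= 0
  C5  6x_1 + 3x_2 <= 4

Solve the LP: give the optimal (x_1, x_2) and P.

x_1 = 2/3, x_2 = 0, minimum P = -2/3

Vertices and P = -x_1 + 2x_2:
  (0, 2/3) → P = 4/3
  (4/15, 4/5) → P = 4/3
  (0, 0) → P = 0
  (2/3, 0) → P = -2/3

The binding constraints are x_2 = 0 and 6x_1 + 3x_2 = 4.
Solving simultaneously gives x_1 = 2/3, x_2 = 0.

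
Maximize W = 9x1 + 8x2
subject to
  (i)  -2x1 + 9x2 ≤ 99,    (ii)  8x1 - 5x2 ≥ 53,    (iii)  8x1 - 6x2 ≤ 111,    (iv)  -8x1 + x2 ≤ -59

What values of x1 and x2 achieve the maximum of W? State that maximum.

x1 = 531/20, x2 = 169/10, maximum W = 7483/20

Corner points and W = 9x1 + 8x2:
  (486/31, 449/31) → W = 7966/31
  (531/20, 169/10) → W = 7483/20
  (121/16, 3/2) → W = 1281/16
  (243/40, -52/5) → W = -1141/40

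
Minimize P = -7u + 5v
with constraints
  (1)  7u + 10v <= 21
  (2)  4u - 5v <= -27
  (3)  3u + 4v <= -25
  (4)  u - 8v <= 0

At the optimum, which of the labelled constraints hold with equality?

Vertices and P = -7u + 5v:
  (-167, 119) → P = 1764
  (-233/31, -19/31) → P = 1536/31
  (-8, -1) → P = 51
The feasible region is unbounded (it extends along (-10, 7), (-8, -1)), but P strictly increases along every unbounded feasible direction, so there is no improving ray and the minimum is attained at a vertex.

The minimum is at (-233/31, -19/31). Substituting into each constraint, equality holds for (2) and (3); the remaining constraints have slack.

(2) and (3)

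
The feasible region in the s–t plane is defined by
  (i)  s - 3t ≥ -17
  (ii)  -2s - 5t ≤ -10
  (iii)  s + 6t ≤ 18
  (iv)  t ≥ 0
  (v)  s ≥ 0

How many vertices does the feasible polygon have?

Pairwise boundary intersections that survive every other constraint:
  (5, 0)
  (0, 2)
  (18, 0)
  (0, 3)

4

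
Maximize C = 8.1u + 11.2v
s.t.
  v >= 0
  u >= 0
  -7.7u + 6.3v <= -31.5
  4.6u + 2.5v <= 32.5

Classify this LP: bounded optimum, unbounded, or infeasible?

bounded optimum

Extreme points and C = 8.1u + 11.2v:
  (45/11, 0) → C = 729/22
  (325/46, 0) → C = 5265/92
  (4050/689, 1505/689) → C = 937/13
The feasible region has finitely many vertices and no improving ray; the maximum is 937/13 at (4050/689, 1505/689).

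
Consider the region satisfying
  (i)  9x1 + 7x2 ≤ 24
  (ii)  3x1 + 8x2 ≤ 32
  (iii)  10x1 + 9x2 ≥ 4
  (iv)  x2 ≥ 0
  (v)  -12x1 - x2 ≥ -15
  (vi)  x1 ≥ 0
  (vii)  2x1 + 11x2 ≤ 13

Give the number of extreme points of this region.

5

Pairwise boundary intersections that survive every other constraint:
  (2/5, 0)
  (0, 4/9)
  (5/4, 0)
  (76/65, 63/65)
  (0, 13/11)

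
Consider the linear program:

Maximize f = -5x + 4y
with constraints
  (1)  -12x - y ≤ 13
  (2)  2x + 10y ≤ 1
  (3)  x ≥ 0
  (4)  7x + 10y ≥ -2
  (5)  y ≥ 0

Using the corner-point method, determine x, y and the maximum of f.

x = 0, y = 1/10, maximum f = 2/5

Feasible corners and f = -5x + 4y:
  (0, 1/10) → f = 2/5
  (1/2, 0) → f = -5/2
  (0, 0) → f = 0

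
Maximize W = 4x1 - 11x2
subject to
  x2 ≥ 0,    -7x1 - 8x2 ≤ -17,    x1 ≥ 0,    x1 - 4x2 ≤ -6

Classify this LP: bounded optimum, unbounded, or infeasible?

unbounded

From the feasible point (0, 17/8), moving in the direction (4, 1) keeps every constraint satisfied while W increases without bound.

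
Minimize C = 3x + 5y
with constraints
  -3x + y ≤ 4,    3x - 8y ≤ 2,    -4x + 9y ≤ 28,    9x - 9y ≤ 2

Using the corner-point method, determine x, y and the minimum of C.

Extreme points and C = 3x + 5y:
  (-34/21, -6/7) → C = -64/7
  (-8/23, 68/23) → C = 316/23
  (-2/45, -4/15) → C = -22/15
  (6, 52/9) → C = 422/9

At the optimal vertex, -3x + y = 4 and 3x - 8y = 2.
Solving simultaneously gives x = -34/21, y = -6/7.

x = -34/21, y = -6/7, minimum C = -64/7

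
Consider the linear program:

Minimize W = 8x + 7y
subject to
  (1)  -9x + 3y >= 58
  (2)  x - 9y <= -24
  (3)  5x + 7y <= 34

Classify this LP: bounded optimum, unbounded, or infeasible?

From the feasible point (-75/13, 79/39), moving in the direction (-7, 5) keeps every constraint satisfied while W decreases without bound.

unbounded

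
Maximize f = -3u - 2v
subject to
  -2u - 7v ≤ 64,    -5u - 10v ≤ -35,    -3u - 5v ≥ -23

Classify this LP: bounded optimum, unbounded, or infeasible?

unbounded

From the feasible point (11, -2), moving in the direction (-5, 3) keeps every constraint satisfied while f increases without bound.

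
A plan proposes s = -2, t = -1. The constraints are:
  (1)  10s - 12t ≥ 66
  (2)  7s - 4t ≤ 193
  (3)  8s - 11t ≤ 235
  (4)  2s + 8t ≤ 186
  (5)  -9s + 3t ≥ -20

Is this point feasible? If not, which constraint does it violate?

not feasible — violates (1)

Constraint (1): 10s - 12t = -8, which is not ≥ 66. All other constraints are satisfied.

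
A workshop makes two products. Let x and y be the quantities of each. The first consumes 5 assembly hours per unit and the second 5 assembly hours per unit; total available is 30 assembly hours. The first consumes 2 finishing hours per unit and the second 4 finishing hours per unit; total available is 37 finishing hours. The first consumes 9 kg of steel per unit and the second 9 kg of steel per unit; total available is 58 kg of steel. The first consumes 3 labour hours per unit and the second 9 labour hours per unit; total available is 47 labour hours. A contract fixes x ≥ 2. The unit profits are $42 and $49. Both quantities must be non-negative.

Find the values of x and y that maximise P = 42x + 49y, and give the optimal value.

Vertices and P = 42x + 49y:
  (6, 0) → P = 252
  (2, 0) → P = 84
  (2, 4) → P = 280

At the optimal vertex, 5x + 5y = 30 and x = 2.
Solving simultaneously gives x = 2, y = 4.

x = 2, y = 4, maximum P = 280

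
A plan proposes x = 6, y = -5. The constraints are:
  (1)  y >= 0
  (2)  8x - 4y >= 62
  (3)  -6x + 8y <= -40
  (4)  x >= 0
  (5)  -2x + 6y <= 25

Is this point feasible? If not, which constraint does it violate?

not feasible — violates (1)

Constraint (1): y = -5, which is not ≥ 0. All other constraints are satisfied.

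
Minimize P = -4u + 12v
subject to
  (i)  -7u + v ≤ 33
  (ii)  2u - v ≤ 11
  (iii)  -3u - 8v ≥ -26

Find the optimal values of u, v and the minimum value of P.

u = -44/5, v = -143/5, minimum P = -308

Corner points and P = -4u + 12v:
  (-44/5, -143/5) → P = -308
  (-238/59, 281/59) → P = 4324/59
  (6, 1) → P = -12

The optimum lies where -7u + v = 33 and 2u - v = 11.
Solving simultaneously gives u = -44/5, v = -143/5.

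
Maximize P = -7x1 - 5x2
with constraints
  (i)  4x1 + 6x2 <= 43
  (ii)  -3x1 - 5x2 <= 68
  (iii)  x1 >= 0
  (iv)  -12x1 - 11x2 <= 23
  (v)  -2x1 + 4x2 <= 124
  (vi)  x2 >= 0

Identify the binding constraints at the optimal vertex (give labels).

Corner points and P = -7x1 - 5x2:
  (0, 43/6) → P = -215/6
  (43/4, 0) → P = -301/4
  (0, 0) → P = 0

The maximum is at (0, 0). Substituting into each constraint, equality holds for (iii) and (vi); the remaining constraints have slack.

(iii) and (vi)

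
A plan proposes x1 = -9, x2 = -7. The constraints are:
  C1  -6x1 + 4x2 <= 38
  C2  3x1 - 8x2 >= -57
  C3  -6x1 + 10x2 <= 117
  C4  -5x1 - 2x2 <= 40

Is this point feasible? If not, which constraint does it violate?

Constraint C4: -5x1 - 2x2 = 59, which is not ≤ 40. All other constraints are satisfied.

not feasible — violates C4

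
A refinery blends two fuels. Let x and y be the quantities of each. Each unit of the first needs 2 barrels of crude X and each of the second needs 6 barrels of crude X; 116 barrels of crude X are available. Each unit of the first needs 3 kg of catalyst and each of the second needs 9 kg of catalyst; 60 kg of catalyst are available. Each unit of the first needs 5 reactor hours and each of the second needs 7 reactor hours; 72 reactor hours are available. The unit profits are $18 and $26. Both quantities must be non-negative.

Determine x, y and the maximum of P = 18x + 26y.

x = 19/2, y = 7/2, maximum P = 262

Vertices and P = 18x + 26y:
  (0, 0) → P = 0
  (0, 20/3) → P = 520/3
  (72/5, 0) → P = 1296/5
  (19/2, 7/2) → P = 262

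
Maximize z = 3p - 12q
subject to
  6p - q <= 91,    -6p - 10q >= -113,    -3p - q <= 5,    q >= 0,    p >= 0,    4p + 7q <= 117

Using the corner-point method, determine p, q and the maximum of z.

Feasible corners and z = 3p - 12q:
  (31/2, 2) → z = 45/2
  (91/6, 0) → z = 91/2
  (0, 113/10) → z = -678/5
  (0, 0) → z = 0

At the optimal vertex, 6p - q = 91 and q = 0.
Solving simultaneously gives p = 91/6, q = 0.

p = 91/6, q = 0, maximum z = 91/2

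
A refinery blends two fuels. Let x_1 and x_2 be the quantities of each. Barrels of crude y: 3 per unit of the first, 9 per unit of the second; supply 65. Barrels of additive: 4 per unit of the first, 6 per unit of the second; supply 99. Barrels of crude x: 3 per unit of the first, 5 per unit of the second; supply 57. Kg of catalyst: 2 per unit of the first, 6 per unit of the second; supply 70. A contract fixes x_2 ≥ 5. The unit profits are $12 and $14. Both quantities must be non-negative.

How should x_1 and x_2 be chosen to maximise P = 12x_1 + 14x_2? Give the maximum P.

x_1 = 20/3, x_2 = 5, maximum P = 150

Feasible corners and P = 12x_1 + 14x_2:
  (0, 65/9) → P = 910/9
  (0, 5) → P = 70
  (20/3, 5) → P = 150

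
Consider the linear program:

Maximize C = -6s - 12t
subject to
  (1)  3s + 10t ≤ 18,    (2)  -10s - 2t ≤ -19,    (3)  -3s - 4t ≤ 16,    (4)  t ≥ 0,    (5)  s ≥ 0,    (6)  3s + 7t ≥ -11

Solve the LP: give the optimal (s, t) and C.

s = 19/10, t = 0, maximum C = -57/5

Extreme points and C = -6s - 12t:
  (77/47, 123/94) → C = -1200/47
  (6, 0) → C = -36
  (19/10, 0) → C = -57/5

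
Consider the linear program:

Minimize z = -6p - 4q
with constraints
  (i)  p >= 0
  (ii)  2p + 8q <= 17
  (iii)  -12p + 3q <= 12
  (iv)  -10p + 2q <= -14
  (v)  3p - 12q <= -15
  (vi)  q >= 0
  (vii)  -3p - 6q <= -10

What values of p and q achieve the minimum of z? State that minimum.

p = 7/4, q = 27/16, minimum z = -69/4

Feasible corners and z = -6p - 4q:
  (73/42, 71/42) → z = -361/21
  (7/4, 27/16) → z = -69/4
  (33/19, 32/19) → z = -326/19

The binding constraints are 2p + 8q = 17 and 3p - 12q = -15.
Solving simultaneously gives p = 7/4, q = 27/16.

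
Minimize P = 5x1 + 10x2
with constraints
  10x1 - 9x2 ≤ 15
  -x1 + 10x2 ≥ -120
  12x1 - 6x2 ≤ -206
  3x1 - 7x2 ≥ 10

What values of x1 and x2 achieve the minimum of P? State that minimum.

x1 = -740/23, x2 = -350/23, minimum P = -7200/23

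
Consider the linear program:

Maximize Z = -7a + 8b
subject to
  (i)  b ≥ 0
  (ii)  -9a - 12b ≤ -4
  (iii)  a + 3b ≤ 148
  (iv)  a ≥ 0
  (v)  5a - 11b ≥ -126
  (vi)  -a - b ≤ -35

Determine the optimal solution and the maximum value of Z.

a = 259/16, b = 301/16, maximum Z = 595/16

Vertices and Z = -7a + 8b:
  (148, 0) → Z = -1036
  (35, 0) → Z = -245
  (625/13, 433/13) → Z = -911/13
  (259/16, 301/16) → Z = 595/16

The binding constraints are 5a - 11b = -126 and -a - b = -35.
Solving simultaneously gives a = 259/16, b = 301/16.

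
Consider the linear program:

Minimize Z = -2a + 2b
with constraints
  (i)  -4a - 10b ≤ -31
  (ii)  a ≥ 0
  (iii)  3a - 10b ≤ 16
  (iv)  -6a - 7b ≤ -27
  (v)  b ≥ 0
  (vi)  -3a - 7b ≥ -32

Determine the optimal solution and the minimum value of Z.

a = 144/17, b = 16/17, minimum Z = -256/17

Corner points and Z = -2a + 2b:
  (47/7, 29/70) → Z = -63/5
  (53/32, 39/16) → Z = 25/16
  (0, 27/7) → Z = 54/7
  (0, 32/7) → Z = 64/7
  (144/17, 16/17) → Z = -256/17

The binding constraints are 3a - 10b = 16 and -3a - 7b = -32.
Solving simultaneously gives a = 144/17, b = 16/17.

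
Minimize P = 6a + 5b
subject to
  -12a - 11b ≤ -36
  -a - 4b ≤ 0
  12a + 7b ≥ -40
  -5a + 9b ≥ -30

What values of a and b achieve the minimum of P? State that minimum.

Corner points and P = 6a + 5b:
  (144/37, -36/37) → P = 684/37
  (-173/12, 19) → P = 17/2
  (120/29, -30/29) → P = 570/29
The feasible region is unbounded (it extends along (9, 5), (-7, 12)), but P strictly increases along every unbounded feasible direction, so there is no improving ray and the minimum is attained at a vertex.

At the optimal vertex, -12a - 11b = -36 and 12a + 7b = -40.
Solving simultaneously gives a = -173/12, b = 19.

a = -173/12, b = 19, minimum P = 17/2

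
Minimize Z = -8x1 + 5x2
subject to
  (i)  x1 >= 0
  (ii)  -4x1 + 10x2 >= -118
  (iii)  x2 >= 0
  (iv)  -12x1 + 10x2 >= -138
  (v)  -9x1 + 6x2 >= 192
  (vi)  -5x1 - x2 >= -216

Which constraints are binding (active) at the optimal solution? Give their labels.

(v) and (vi)

Corner points and Z = -8x1 + 5x2:
  (0, 32) → Z = 160
  (0, 216) → Z = 1080
  (368/13, 968/13) → Z = 1896/13

The minimum is at (368/13, 968/13). Substituting into each constraint, equality holds for (v) and (vi); the remaining constraints have slack.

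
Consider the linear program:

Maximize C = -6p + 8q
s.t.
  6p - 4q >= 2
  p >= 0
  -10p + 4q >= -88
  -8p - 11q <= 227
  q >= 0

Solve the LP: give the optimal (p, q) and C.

Corner points and C = -6p + 8q:
  (43/2, 127/4) → C = 125
  (1/3, 0) → C = -2
  (44/5, 0) → C = -264/5

The optimum lies where 6p - 4q = 2 and -10p + 4q = -88.
Solving simultaneously gives p = 43/2, q = 127/4.

p = 43/2, q = 127/4, maximum C = 125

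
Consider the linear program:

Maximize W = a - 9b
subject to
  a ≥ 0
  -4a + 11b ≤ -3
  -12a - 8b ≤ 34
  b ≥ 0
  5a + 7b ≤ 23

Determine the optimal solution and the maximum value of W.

Extreme points and W = a - 9b:
  (3/4, 0) → W = 3/4
  (274/83, 77/83) → W = -419/83
  (23/5, 0) → W = 23/5

At the optimal vertex, b = 0 and 5a + 7b = 23.
Solving simultaneously gives a = 23/5, b = 0.

a = 23/5, b = 0, maximum W = 23/5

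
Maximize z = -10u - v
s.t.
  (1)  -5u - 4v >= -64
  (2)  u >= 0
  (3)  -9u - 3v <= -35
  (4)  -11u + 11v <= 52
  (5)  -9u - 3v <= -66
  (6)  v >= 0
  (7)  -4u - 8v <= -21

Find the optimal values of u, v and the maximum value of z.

u = 95/22, v = 199/22, maximum z = -1149/22

Corner points and z = -10u - v:
  (496/99, 964/99) → z = -5924/99
  (64/5, 0) → z = -128
  (95/22, 199/22) → z = -1149/22
  (22/3, 0) → z = -220/3

The optimum lies where -11u + 11v = 52 and -9u - 3v = -66.
Solving simultaneously gives u = 95/22, v = 199/22.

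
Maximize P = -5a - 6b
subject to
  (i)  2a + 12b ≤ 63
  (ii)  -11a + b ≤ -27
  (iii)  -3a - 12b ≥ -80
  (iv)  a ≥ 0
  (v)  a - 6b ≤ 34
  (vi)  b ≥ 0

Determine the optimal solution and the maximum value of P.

a = 27/11, b = 0, maximum P = -135/11

Feasible corners and P = -5a - 6b:
  (387/134, 639/134) → P = -5769/134
  (17, 29/12) → P = -199/2
  (27/11, 0) → P = -135/11
  (80/3, 0) → P = -400/3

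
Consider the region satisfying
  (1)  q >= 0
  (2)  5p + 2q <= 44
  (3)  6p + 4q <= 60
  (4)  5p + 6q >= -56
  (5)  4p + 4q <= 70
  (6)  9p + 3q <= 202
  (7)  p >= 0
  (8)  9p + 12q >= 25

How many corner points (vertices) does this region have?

5

Intersecting each pair of boundary lines and keeping only the points that satisfy every inequality leaves:
  (44/5, 0)
  (25/9, 0)
  (7, 9/2)
  (0, 15)
  (0, 25/12)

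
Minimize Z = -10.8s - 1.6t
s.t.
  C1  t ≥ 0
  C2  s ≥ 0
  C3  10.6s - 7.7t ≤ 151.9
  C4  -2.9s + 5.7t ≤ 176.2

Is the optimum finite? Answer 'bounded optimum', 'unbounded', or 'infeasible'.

bounded optimum

Vertices and Z = -10.8s - 1.6t:
  (0, 0) → Z = 0
  (1519/106, 0) → Z = -41013/265
  (0, 1762/57) → Z = -14096/285
  (222257/3809, 230823/3809) → Z = -13848462/19045
The feasible region has finitely many vertices and no improving ray; the minimum is -13848462/19045 at (222257/3809, 230823/3809).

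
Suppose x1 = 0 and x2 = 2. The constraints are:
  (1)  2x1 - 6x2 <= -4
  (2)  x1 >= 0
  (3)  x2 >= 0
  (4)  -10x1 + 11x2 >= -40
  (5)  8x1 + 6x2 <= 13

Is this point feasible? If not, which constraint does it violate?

(1): -12 ≤ -4 ✓
(2): 0 ≥ 0 ✓
(3): 2 ≥ 0 ✓
(4): 22 ≥ -40 ✓
(5): 12 ≤ 13 ✓

feasible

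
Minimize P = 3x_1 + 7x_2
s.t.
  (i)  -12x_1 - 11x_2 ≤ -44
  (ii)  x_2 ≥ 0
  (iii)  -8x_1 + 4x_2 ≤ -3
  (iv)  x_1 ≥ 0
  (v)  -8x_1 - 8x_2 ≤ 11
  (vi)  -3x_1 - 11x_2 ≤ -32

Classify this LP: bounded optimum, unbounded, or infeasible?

bounded optimum

Corner points and P = 3x_1 + 7x_2:
  (32/3, 0) → P = 32
  (161/100, 247/100) → P = 553/25
The feasible region has finitely many vertices and no improving ray; the minimum is 553/25 at (161/100, 247/100).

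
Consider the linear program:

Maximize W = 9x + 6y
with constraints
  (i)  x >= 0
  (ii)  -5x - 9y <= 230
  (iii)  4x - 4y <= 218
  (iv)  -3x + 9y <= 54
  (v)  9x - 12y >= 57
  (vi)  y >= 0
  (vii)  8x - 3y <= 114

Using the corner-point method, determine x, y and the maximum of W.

Corner points and W = 9x + 6y:
  (19/3, 0) → W = 57
  (399/23, 190/23) → W = 4731/23
  (57/4, 0) → W = 513/4

The binding constraints are 9x - 12y = 57 and 8x - 3y = 114.
Solving simultaneously gives x = 399/23, y = 190/23.

x = 399/23, y = 190/23, maximum W = 4731/23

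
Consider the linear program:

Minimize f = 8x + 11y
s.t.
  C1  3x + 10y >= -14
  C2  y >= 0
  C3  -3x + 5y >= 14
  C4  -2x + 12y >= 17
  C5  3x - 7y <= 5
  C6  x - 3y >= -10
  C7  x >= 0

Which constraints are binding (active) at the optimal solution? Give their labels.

Vertices and f = 8x + 11y:
  (2, 4) → f = 60
  (0, 14/5) → f = 154/5
  (0, 10/3) → f = 110/3

The minimum is at (0, 14/5). Substituting into each constraint, equality holds for C3 and C7; the remaining constraints have slack.

C3 and C7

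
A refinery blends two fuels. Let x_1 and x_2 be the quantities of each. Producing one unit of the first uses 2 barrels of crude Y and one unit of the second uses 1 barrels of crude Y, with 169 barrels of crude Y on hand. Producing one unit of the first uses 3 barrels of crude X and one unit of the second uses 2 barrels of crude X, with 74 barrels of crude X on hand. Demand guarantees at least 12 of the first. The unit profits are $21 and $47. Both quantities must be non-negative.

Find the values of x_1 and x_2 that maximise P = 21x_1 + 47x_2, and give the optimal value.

Corner points and P = 21x_1 + 47x_2:
  (74/3, 0) → P = 518
  (12, 0) → P = 252
  (12, 19) → P = 1145

The binding constraints are 3x_1 + 2x_2 = 74 and x_1 = 12.
Solving simultaneously gives x_1 = 12, x_2 = 19.

x_1 = 12, x_2 = 19, maximum P = 1145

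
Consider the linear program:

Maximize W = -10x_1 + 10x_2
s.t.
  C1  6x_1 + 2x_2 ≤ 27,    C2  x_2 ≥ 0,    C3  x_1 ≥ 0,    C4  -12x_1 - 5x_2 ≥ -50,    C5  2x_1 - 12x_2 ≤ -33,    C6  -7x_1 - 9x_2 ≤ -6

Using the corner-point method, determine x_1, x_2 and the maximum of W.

Corner points and W = -10x_1 + 10x_2:
  (0, 10) → W = 100
  (0, 11/4) → W = 55/2
  (435/154, 248/77) → W = 305/77

The binding constraints are x_1 = 0 and -12x_1 - 5x_2 = -50.
Solving simultaneously gives x_1 = 0, x_2 = 10.

x_1 = 0, x_2 = 10, maximum W = 100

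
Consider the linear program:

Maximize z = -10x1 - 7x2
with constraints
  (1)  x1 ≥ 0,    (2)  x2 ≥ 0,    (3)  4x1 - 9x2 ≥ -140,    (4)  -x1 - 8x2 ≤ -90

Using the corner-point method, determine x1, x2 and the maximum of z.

x1 = 0, x2 = 45/4, maximum z = -315/4

Corner points and z = -10x1 - 7x2:
  (0, 140/9) → z = -980/9
  (0, 45/4) → z = -315/4
  (90, 0) → z = -900
The feasible region is unbounded (it extends along (1, 0), (9, 4)), but z strictly decreases along every unbounded feasible direction, so there is no improving ray and the maximum is attained at a vertex.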